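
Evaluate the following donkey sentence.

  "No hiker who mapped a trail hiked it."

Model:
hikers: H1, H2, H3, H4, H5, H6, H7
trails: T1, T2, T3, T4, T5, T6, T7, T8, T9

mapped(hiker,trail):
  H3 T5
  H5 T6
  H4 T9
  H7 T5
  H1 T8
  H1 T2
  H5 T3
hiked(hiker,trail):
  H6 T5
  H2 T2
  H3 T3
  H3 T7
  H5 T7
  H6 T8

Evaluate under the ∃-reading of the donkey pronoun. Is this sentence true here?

True

"it" takes "a trail" as antecedent — a donkey pronoun bound across the clause boundary.
Truth condition: for no (h,t) with mapped(h,t) does hiked(h,t) hold.
Restrictor pairs — does the scope hold? (H1,T2):fails  (H1,T8):fails  (H3,T5):fails  (H4,T9):fails  (H5,T3):fails  (H5,T6):fails  (H7,T5):fails
Scope holds for no restrictor pair, so the sentence is true.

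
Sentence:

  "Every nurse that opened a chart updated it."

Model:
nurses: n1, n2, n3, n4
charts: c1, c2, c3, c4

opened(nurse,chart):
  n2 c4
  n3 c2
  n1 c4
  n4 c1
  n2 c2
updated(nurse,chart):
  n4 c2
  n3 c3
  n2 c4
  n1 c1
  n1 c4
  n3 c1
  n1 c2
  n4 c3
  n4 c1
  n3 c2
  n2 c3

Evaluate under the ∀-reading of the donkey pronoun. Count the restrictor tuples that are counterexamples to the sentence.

"it" takes "a chart" as antecedent — a donkey pronoun bound across the clause boundary.
Strong reading: for every (n,c) with opened(n,c), updated(n,c).
Restrictor pairs: (n1,c4) ✓  (n2,c2) ✗  (n2,c4) ✓  (n3,c2) ✓  (n4,c1) ✓
Counterexamples (restrictor pairs failing the scope): 1.

1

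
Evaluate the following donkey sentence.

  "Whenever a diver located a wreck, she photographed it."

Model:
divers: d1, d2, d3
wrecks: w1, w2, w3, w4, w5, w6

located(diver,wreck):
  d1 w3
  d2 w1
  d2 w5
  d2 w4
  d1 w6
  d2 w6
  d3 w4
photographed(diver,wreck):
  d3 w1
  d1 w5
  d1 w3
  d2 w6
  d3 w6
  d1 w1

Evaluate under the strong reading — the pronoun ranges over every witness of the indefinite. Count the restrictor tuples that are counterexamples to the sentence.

5

"it" takes "a wreck" as antecedent — a donkey pronoun bound across the clause boundary.
Strong reading: for every (d,w) with located(d,w), photographed(d,w).
Restrictor pairs: (d1,w3) ✓  (d1,w6) ✗  (d2,w1) ✗  (d2,w4) ✗  (d2,w5) ✗  (d2,w6) ✓  (d3,w4) ✗
Counterexamples (restrictor pairs failing the scope): 5.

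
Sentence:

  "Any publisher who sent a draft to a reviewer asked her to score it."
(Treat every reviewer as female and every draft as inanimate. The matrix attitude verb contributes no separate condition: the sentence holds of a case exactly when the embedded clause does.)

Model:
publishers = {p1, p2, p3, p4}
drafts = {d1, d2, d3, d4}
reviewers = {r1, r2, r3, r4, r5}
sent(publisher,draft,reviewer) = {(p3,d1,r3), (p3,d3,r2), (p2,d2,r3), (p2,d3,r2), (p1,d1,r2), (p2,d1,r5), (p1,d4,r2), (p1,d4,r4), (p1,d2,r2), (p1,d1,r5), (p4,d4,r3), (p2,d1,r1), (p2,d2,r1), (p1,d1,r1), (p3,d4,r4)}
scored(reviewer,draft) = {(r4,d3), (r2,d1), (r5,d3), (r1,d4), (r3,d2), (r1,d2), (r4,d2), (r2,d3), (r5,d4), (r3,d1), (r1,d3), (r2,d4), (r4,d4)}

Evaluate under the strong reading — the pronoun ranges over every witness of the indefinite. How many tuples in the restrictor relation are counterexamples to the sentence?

6

"her" takes "a reviewer" as antecedent and "it" takes "a draft"; both are donkey pronouns co-varying with the restrictor.
Strong reading: for every (p,d,r) with sent(p,d,r), scored(r,d).
Restrictor triples: (p1,d1,r1)→scored(r1,d1) ✗  (p1,d1,r2)→scored(r2,d1) ✓  (p1,d1,r5)→scored(r5,d1) ✗  (p1,d2,r2)→scored(r2,d2) ✗  (p1,d4,r2)→scored(r2,d4) ✓  (p1,d4,r4)→scored(r4,d4) ✓  (p2,d1,r1)→scored(r1,d1) ✗  (p2,d1,r5)→scored(r5,d1) ✗  (p2,d2,r1)→scored(r1,d2) ✓  (p2,d2,r3)→scored(r3,d2) ✓  (p2,d3,r2)→scored(r2,d3) ✓  (p3,d1,r3)→scored(r3,d1) ✓  (p3,d3,r2)→scored(r2,d3) ✓  (p3,d4,r4)→scored(r4,d4) ✓  (p4,d4,r3)→scored(r3,d4) ✗
Counterexamples (restrictor triples failing the scope): 6.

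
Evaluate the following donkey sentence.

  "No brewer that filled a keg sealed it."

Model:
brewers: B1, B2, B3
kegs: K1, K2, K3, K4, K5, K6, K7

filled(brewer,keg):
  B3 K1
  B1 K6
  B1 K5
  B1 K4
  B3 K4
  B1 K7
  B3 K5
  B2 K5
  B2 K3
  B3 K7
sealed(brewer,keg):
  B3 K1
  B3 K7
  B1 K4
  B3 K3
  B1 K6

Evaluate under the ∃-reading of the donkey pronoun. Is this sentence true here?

"it" takes "a keg" as antecedent — a donkey pronoun bound across the clause boundary.
Truth condition: for no (b,k) with filled(b,k) does sealed(b,k) hold.
Restrictor pairs — does the scope hold? (B1,K4):holds  (B1,K5):fails  (B1,K6):holds  (B1,K7):fails  (B2,K3):fails  (B2,K5):fails  (B3,K1):holds  (B3,K4):fails  (B3,K5):fails  (B3,K7):holds
Scope holds for 4 pair(s), so the sentence is false.

False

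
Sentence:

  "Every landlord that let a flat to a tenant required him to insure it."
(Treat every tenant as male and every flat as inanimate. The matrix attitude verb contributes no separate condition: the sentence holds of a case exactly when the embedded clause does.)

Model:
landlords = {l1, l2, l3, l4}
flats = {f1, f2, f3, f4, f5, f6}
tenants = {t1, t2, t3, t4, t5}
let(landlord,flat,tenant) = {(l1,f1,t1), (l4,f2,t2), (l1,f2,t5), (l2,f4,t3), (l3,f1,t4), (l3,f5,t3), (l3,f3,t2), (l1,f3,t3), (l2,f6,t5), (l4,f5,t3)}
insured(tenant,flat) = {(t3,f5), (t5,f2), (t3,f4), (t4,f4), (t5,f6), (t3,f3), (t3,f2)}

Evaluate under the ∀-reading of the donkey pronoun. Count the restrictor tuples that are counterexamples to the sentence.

4

"him" takes "a tenant" as antecedent and "it" takes "a flat"; both are donkey pronouns co-varying with the restrictor.
Strong reading: for every (l,f,t) with let(l,f,t), insured(t,f).
Restrictor triples: (l1,f1,t1)→insured(t1,f1) ✗  (l1,f2,t5)→insured(t5,f2) ✓  (l1,f3,t3)→insured(t3,f3) ✓  (l2,f4,t3)→insured(t3,f4) ✓  (l2,f6,t5)→insured(t5,f6) ✓  (l3,f1,t4)→insured(t4,f1) ✗  (l3,f3,t2)→insured(t2,f3) ✗  (l3,f5,t3)→insured(t3,f5) ✓  (l4,f2,t2)→insured(t2,f2) ✗  (l4,f5,t3)→insured(t3,f5) ✓
Counterexamples (restrictor triples failing the scope): 4.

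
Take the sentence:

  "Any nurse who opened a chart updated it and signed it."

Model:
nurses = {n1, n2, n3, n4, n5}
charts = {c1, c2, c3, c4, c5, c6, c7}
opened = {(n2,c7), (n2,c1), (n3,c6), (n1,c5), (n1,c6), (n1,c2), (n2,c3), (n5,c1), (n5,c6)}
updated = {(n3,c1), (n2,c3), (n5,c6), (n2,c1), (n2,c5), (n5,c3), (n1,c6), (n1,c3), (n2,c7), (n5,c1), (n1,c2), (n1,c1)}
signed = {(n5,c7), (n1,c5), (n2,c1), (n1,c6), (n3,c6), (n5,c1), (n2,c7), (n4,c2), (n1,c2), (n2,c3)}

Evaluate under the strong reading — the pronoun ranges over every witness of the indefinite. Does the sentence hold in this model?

False

"it" takes "a chart" as antecedent — a donkey pronoun bound across the clause boundary.
Strong reading: for every (n,c) with opened(n,c), updated(n,c) ∧ signed(n,c).
Restrictor pairs: (n1,c2) ✓  (n1,c5) ✗  (n1,c6) ✓  (n2,c1) ✓  (n2,c3) ✓  (n2,c7) ✓  (n3,c6) ✗  (n5,c1) ✓  (n5,c6) ✗
Counterexample: (n1,c5) is in opened but fails the scope.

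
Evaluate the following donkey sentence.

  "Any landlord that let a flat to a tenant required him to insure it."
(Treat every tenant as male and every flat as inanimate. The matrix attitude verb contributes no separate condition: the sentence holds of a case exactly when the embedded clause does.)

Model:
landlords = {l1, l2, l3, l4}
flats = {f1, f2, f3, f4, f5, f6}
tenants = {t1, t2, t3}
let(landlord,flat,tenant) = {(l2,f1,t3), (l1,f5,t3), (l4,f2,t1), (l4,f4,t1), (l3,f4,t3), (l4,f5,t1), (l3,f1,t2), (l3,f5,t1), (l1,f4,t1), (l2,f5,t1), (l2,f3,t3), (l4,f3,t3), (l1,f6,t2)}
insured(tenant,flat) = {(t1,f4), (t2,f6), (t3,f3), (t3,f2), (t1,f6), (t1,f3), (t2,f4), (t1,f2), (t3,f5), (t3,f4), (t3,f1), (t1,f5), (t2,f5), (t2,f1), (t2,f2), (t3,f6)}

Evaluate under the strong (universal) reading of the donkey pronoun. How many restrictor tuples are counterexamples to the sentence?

0

"him" takes "a tenant" as antecedent and "it" takes "a flat"; both are donkey pronouns co-varying with the restrictor.
Strong reading: for every (l,f,t) with let(l,f,t), insured(t,f).
Restrictor triples: (l1,f4,t1)→insured(t1,f4) ✓  (l1,f5,t3)→insured(t3,f5) ✓  (l1,f6,t2)→insured(t2,f6) ✓  (l2,f1,t3)→insured(t3,f1) ✓  (l2,f3,t3)→insured(t3,f3) ✓  (l2,f5,t1)→insured(t1,f5) ✓  (l3,f1,t2)→insured(t2,f1) ✓  (l3,f4,t3)→insured(t3,f4) ✓  (l3,f5,t1)→insured(t1,f5) ✓  (l4,f2,t1)→insured(t1,f2) ✓  (l4,f3,t3)→insured(t3,f3) ✓  (l4,f4,t1)→insured(t1,f4) ✓  (l4,f5,t1)→insured(t1,f5) ✓
Counterexamples (restrictor triples failing the scope): 0.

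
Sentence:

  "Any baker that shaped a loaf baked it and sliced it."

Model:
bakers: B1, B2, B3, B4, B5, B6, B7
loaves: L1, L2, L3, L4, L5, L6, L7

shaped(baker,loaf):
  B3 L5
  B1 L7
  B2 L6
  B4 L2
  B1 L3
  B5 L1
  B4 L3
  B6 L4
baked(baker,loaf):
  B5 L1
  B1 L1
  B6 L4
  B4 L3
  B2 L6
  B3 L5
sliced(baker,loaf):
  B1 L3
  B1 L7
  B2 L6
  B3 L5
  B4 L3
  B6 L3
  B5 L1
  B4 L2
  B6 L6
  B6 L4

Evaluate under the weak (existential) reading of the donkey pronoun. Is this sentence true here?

"it" takes "a loaf" as antecedent — a donkey pronoun bound across the clause boundary.
Weak reading: every baker b with some shaped-loaf has at least one shaped-loaf l such that baked(b,l) ∧ sliced(b,l).
Per baker: B1:✗  B2:✓  B3:✓  B4:✓  B5:✓  B6:✓
B1 has no witness among its shaped-loaves.

False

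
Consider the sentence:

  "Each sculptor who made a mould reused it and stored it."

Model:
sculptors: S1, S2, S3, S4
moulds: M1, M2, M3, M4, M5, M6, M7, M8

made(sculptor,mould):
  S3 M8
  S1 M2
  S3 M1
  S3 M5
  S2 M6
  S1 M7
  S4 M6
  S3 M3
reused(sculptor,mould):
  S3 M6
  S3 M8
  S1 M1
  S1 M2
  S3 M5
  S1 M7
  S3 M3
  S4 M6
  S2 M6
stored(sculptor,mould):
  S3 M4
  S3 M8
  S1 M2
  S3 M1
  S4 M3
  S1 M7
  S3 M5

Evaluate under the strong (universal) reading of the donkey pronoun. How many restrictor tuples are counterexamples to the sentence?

4

"it" takes "a mould" as antecedent — a donkey pronoun bound across the clause boundary.
Strong reading: for every (s,m) with made(s,m), reused(s,m) ∧ stored(s,m).
Restrictor pairs: (S1,M2) ✓  (S1,M7) ✓  (S2,M6) ✗  (S3,M1) ✗  (S3,M3) ✗  (S3,M5) ✓  (S3,M8) ✓  (S4,M6) ✗
Counterexamples (restrictor pairs failing the scope): 4.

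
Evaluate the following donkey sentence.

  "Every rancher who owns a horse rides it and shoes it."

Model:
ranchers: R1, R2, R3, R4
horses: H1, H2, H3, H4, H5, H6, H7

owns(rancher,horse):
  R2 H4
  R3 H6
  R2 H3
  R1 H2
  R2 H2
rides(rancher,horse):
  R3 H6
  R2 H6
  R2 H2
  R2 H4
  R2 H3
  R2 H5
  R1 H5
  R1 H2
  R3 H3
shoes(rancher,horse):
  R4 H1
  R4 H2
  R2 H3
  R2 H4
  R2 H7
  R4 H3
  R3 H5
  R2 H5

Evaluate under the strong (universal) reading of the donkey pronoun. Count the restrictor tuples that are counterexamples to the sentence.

"it" takes "a horse" as antecedent — a donkey pronoun bound across the clause boundary.
Strong reading: for every (r,h) with owns(r,h), rides(r,h) ∧ shoes(r,h).
Restrictor pairs: (R1,H2) ✗  (R2,H2) ✗  (R2,H3) ✓  (R2,H4) ✓  (R3,H6) ✗
Counterexamples (restrictor pairs failing the scope): 3.

3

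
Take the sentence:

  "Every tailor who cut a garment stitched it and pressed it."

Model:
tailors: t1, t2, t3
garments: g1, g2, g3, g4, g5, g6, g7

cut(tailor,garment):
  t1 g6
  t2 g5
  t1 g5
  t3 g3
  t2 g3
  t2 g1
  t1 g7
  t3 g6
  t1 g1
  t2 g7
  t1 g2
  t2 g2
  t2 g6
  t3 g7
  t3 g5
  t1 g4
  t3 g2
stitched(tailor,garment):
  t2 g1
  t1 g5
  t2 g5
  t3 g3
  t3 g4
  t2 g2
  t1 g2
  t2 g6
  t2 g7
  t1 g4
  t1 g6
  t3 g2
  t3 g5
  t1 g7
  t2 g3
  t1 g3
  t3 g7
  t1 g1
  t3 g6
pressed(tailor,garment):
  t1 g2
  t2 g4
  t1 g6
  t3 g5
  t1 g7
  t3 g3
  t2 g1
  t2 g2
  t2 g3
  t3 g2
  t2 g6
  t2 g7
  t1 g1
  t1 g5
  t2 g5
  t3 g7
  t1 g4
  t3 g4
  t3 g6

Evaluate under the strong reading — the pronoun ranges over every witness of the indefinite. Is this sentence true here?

True

"it" takes "a garment" as antecedent — a donkey pronoun bound across the clause boundary.
Strong reading: for every (t,g) with cut(t,g), stitched(t,g) ∧ pressed(t,g).
Restrictor pairs: (t1,g1) ✓  (t1,g2) ✓  (t1,g4) ✓  (t1,g5) ✓  (t1,g6) ✓  (t1,g7) ✓  (t2,g1) ✓  (t2,g2) ✓  (t2,g3) ✓  (t2,g5) ✓  (t2,g6) ✓  (t2,g7) ✓  (t3,g2) ✓  (t3,g3) ✓  (t3,g5) ✓  (t3,g6) ✓  (t3,g7) ✓
Every restrictor pair satisfies the scope.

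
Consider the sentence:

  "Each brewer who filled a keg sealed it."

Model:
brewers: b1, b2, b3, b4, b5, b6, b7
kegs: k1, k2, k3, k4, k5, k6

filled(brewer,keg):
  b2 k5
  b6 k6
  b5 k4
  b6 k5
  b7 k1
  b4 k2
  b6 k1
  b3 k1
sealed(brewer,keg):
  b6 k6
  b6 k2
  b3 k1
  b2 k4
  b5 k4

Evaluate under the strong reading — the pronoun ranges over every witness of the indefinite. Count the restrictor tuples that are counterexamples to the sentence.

"it" takes "a keg" as antecedent — a donkey pronoun bound across the clause boundary.
Strong reading: for every (b,k) with filled(b,k), sealed(b,k).
Restrictor pairs: (b2,k5) ✗  (b3,k1) ✓  (b4,k2) ✗  (b5,k4) ✓  (b6,k1) ✗  (b6,k5) ✗  (b6,k6) ✓  (b7,k1) ✗
Counterexamples (restrictor pairs failing the scope): 5.

5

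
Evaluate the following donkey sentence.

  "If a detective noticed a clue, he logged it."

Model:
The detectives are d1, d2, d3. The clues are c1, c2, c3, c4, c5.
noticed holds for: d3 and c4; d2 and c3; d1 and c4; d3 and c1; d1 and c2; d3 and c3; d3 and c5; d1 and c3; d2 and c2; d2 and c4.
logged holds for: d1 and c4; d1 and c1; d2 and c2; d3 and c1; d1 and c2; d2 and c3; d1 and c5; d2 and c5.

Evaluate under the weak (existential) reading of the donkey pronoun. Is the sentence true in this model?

True

"it" takes "a clue" as antecedent — a donkey pronoun bound across the clause boundary.
Weak reading: every detective d with some noticed-clue has at least one noticed-clue c such that logged(d,c).
Per detective: d1:✓  d2:✓  d3:✓
Every detective in the restrictor has a witness.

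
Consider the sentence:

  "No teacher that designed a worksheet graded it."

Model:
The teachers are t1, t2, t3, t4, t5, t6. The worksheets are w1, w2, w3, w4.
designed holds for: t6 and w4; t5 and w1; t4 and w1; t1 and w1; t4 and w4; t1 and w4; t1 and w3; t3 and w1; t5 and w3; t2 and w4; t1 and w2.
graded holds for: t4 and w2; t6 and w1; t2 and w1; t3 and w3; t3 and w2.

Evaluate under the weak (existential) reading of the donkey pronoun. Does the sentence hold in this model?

"it" takes "a worksheet" as antecedent — a donkey pronoun bound across the clause boundary.
Truth condition: for no (t,w) with designed(t,w) does graded(t,w) hold.
Restrictor pairs — does the scope hold? (t1,w1):fails  (t1,w2):fails  (t1,w3):fails  (t1,w4):fails  (t2,w4):fails  (t3,w1):fails  (t4,w1):fails  (t4,w4):fails  (t5,w1):fails  (t5,w3):fails  (t6,w4):fails
Scope holds for no restrictor pair, so the sentence is true.

True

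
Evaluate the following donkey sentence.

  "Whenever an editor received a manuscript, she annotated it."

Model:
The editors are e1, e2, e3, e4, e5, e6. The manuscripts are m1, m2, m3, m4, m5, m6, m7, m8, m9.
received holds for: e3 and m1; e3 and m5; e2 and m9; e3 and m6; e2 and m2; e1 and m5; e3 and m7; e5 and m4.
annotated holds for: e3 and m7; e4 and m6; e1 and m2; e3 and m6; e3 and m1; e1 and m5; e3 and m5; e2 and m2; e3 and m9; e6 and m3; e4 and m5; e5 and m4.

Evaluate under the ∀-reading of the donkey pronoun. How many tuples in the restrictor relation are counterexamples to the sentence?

"it" takes "a manuscript" as antecedent — a donkey pronoun bound across the clause boundary.
Strong reading: for every (e,m) with received(e,m), annotated(e,m).
Restrictor pairs: (e1,m5) ✓  (e2,m2) ✓  (e2,m9) ✗  (e3,m1) ✓  (e3,m5) ✓  (e3,m6) ✓  (e3,m7) ✓  (e5,m4) ✓
Counterexamples (restrictor pairs failing the scope): 1.

1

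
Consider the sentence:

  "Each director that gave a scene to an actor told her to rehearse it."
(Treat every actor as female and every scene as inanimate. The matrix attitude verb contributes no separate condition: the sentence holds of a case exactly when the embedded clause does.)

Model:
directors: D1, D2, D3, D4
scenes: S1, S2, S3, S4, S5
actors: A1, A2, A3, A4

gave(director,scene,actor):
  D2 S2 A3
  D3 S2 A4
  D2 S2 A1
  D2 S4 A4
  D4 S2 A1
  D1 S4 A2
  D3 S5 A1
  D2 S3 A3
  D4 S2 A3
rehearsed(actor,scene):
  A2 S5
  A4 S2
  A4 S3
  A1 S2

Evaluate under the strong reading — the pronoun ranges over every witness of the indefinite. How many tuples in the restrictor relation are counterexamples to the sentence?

"her" takes "an actor" as antecedent and "it" takes "a scene"; both are donkey pronouns co-varying with the restrictor.
Strong reading: for every (d,s,a) with gave(d,s,a), rehearsed(a,s).
Restrictor triples: (D1,S4,A2)→rehearsed(A2,S4) ✗  (D2,S2,A1)→rehearsed(A1,S2) ✓  (D2,S2,A3)→rehearsed(A3,S2) ✗  (D2,S3,A3)→rehearsed(A3,S3) ✗  (D2,S4,A4)→rehearsed(A4,S4) ✗  (D3,S2,A4)→rehearsed(A4,S2) ✓  (D3,S5,A1)→rehearsed(A1,S5) ✗  (D4,S2,A1)→rehearsed(A1,S2) ✓  (D4,S2,A3)→rehearsed(A3,S2) ✗
Counterexamples (restrictor triples failing the scope): 6.

6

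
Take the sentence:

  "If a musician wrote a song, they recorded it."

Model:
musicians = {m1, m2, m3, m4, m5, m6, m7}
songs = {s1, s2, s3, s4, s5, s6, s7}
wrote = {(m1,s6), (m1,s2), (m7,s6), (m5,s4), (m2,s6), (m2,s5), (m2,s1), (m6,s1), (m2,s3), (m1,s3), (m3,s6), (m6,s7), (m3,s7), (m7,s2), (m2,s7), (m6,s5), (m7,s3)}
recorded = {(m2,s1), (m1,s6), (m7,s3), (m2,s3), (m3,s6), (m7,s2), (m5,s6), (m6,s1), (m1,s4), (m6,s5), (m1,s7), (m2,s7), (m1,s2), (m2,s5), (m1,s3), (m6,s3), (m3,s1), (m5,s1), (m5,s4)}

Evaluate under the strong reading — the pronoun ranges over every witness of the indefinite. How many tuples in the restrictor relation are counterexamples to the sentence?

"it" takes "a song" as antecedent — a donkey pronoun bound across the clause boundary.
Strong reading: for every (m,s) with wrote(m,s), recorded(m,s).
Restrictor pairs: (m1,s2) ✓  (m1,s3) ✓  (m1,s6) ✓  (m2,s1) ✓  (m2,s3) ✓  (m2,s5) ✓  (m2,s6) ✗  (m2,s7) ✓  (m3,s6) ✓  (m3,s7) ✗  (m5,s4) ✓  (m6,s1) ✓  (m6,s5) ✓  (m6,s7) ✗  (m7,s2) ✓  (m7,s3) ✓  (m7,s6) ✗
Counterexamples (restrictor pairs failing the scope): 4.

4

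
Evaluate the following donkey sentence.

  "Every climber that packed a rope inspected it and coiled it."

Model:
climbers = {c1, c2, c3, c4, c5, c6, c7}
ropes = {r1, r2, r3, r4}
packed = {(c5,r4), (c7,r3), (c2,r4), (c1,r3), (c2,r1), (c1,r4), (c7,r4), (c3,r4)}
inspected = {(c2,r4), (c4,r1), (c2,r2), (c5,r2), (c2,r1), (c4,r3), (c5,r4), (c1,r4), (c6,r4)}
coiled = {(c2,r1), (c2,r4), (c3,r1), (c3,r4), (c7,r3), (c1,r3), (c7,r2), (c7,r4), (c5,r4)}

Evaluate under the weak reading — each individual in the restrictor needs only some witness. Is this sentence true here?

"it" takes "a rope" as antecedent — a donkey pronoun bound across the clause boundary.
Weak reading: every climber c with some packed-rope has at least one packed-rope r such that inspected(c,r) ∧ coiled(c,r).
Per climber: c1:✗  c2:✓  c3:✗  c5:✓  c7:✗
c1 has no witness among its packed-ropes.

False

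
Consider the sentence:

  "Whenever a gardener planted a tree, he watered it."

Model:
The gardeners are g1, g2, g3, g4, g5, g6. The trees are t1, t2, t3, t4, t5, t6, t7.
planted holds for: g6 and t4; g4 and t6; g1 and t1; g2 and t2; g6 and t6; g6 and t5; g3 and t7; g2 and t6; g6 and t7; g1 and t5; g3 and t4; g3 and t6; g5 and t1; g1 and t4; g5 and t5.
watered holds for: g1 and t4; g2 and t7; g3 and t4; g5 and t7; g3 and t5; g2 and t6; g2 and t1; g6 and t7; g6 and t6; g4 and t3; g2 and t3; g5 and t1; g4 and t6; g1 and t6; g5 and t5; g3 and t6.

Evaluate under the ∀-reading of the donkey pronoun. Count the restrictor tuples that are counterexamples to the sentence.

"it" takes "a tree" as antecedent — a donkey pronoun bound across the clause boundary.
Strong reading: for every (g,t) with planted(g,t), watered(g,t).
Restrictor pairs: (g1,t1) ✗  (g1,t4) ✓  (g1,t5) ✗  (g2,t2) ✗  (g2,t6) ✓  (g3,t4) ✓  (g3,t6) ✓  (g3,t7) ✗  (g4,t6) ✓  (g5,t1) ✓  (g5,t5) ✓  (g6,t4) ✗  (g6,t5) ✗  (g6,t6) ✓  (g6,t7) ✓
Counterexamples (restrictor pairs failing the scope): 6.

6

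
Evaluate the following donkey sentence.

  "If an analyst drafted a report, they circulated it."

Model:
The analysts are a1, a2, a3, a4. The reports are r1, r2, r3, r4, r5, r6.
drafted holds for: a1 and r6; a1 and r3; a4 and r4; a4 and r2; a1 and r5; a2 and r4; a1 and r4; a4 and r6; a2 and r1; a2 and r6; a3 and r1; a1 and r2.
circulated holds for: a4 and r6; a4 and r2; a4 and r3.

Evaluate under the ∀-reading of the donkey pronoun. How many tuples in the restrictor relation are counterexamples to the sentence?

10

"it" takes "a report" as antecedent — a donkey pronoun bound across the clause boundary.
Strong reading: for every (a,r) with drafted(a,r), circulated(a,r).
Restrictor pairs: (a1,r2) ✗  (a1,r3) ✗  (a1,r4) ✗  (a1,r5) ✗  (a1,r6) ✗  (a2,r1) ✗  (a2,r4) ✗  (a2,r6) ✗  (a3,r1) ✗  (a4,r2) ✓  (a4,r4) ✗  (a4,r6) ✓
Counterexamples (restrictor pairs failing the scope): 10.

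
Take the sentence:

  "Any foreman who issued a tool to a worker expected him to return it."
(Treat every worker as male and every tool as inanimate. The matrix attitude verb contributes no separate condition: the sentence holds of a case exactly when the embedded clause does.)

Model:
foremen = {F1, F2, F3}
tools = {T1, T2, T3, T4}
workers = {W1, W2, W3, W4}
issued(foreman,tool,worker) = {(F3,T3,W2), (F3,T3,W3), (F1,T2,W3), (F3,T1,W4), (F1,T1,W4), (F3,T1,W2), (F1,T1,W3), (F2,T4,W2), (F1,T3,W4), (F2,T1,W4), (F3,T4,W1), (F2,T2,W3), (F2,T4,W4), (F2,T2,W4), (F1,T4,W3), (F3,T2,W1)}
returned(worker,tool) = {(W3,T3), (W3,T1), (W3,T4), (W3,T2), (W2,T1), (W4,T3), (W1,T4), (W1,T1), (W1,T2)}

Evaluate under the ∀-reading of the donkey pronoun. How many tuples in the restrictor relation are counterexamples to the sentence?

"him" takes "a worker" as antecedent and "it" takes "a tool"; both are donkey pronouns co-varying with the restrictor.
Strong reading: for every (f,t,w) with issued(f,t,w), returned(w,t).
Restrictor triples: (F1,T1,W3)→returned(W3,T1) ✓  (F1,T1,W4)→returned(W4,T1) ✗  (F1,T2,W3)→returned(W3,T2) ✓  (F1,T3,W4)→returned(W4,T3) ✓  (F1,T4,W3)→returned(W3,T4) ✓  (F2,T1,W4)→returned(W4,T1) ✗  (F2,T2,W3)→returned(W3,T2) ✓  (F2,T2,W4)→returned(W4,T2) ✗  (F2,T4,W2)→returned(W2,T4) ✗  (F2,T4,W4)→returned(W4,T4) ✗  (F3,T1,W2)→returned(W2,T1) ✓  (F3,T1,W4)→returned(W4,T1) ✗  (F3,T2,W1)→returned(W1,T2) ✓  (F3,T3,W2)→returned(W2,T3) ✗  (F3,T3,W3)→returned(W3,T3) ✓  (F3,T4,W1)→returned(W1,T4) ✓
Counterexamples (restrictor triples failing the scope): 7.

7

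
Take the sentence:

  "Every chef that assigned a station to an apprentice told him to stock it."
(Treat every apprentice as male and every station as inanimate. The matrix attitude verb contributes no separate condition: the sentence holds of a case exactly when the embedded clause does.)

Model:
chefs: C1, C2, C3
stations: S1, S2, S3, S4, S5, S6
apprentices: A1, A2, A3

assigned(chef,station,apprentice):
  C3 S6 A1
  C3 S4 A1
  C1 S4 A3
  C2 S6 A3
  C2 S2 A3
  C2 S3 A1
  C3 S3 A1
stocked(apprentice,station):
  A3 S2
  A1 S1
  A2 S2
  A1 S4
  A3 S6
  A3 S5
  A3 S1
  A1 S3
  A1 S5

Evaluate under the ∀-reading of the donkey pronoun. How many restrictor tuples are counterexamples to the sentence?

2

"him" takes "an apprentice" as antecedent and "it" takes "a station"; both are donkey pronouns co-varying with the restrictor.
Strong reading: for every (c,s,a) with assigned(c,s,a), stocked(a,s).
Restrictor triples: (C1,S4,A3)→stocked(A3,S4) ✗  (C2,S2,A3)→stocked(A3,S2) ✓  (C2,S3,A1)→stocked(A1,S3) ✓  (C2,S6,A3)→stocked(A3,S6) ✓  (C3,S3,A1)→stocked(A1,S3) ✓  (C3,S4,A1)→stocked(A1,S4) ✓  (C3,S6,A1)→stocked(A1,S6) ✗
Counterexamples (restrictor triples failing the scope): 2.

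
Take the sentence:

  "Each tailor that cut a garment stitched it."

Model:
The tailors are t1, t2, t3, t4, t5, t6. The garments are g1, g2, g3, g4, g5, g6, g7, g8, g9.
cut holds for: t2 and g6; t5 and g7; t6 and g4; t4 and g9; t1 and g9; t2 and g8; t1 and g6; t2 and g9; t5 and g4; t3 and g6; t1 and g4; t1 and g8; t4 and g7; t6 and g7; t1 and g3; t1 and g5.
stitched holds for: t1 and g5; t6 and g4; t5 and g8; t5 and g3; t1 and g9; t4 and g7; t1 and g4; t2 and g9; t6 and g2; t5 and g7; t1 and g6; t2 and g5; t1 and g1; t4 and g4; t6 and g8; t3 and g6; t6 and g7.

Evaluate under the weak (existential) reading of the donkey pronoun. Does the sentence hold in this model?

True

"it" takes "a garment" as antecedent — a donkey pronoun bound across the clause boundary.
Weak reading: every tailor t with some cut-garment has at least one cut-garment g such that stitched(t,g).
Per tailor: t1:✓  t2:✓  t3:✓  t4:✓  t5:✓  t6:✓
Every tailor in the restrictor has a witness.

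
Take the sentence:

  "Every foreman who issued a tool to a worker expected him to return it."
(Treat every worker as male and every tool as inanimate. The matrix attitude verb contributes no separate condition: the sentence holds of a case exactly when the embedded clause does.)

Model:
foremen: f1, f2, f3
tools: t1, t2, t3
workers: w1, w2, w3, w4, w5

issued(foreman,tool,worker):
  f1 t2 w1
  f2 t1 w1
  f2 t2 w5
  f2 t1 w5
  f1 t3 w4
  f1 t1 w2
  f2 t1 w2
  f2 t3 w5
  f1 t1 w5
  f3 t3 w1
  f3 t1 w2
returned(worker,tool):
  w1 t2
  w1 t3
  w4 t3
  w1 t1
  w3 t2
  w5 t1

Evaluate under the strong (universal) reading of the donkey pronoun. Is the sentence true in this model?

False

"him" takes "a worker" as antecedent and "it" takes "a tool"; both are donkey pronouns co-varying with the restrictor.
Strong reading: for every (f,t,w) with issued(f,t,w), returned(w,t).
Restrictor triples: (f1,t1,w2)→returned(w2,t1) ✗  (f1,t1,w5)→returned(w5,t1) ✓  (f1,t2,w1)→returned(w1,t2) ✓  (f1,t3,w4)→returned(w4,t3) ✓  (f2,t1,w1)→returned(w1,t1) ✓  (f2,t1,w2)→returned(w2,t1) ✗  (f2,t1,w5)→returned(w5,t1) ✓  (f2,t2,w5)→returned(w5,t2) ✗  (f2,t3,w5)→returned(w5,t3) ✗  (f3,t1,w2)→returned(w2,t1) ✗  (f3,t3,w1)→returned(w1,t3) ✓
Counterexample: (f1,t1,w2) — returned(w2,t1) does not hold.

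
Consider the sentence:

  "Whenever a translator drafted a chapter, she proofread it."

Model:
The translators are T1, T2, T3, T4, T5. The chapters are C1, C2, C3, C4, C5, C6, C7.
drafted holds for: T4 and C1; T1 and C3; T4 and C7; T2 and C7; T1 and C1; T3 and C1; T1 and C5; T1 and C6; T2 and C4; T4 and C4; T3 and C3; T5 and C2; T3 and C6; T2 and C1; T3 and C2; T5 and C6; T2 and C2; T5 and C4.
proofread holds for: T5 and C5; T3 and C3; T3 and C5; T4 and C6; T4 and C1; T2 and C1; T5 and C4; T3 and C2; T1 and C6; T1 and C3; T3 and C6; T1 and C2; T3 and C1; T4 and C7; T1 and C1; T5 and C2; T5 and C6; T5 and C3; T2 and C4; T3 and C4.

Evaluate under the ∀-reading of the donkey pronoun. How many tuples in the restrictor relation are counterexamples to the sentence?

4

"it" takes "a chapter" as antecedent — a donkey pronoun bound across the clause boundary.
Strong reading: for every (t,c) with drafted(t,c), proofread(t,c).
Restrictor pairs: (T1,C1) ✓  (T1,C3) ✓  (T1,C5) ✗  (T1,C6) ✓  (T2,C1) ✓  (T2,C2) ✗  (T2,C4) ✓  (T2,C7) ✗  (T3,C1) ✓  (T3,C2) ✓  (T3,C3) ✓  (T3,C6) ✓  (T4,C1) ✓  (T4,C4) ✗  (T4,C7) ✓  (T5,C2) ✓  (T5,C4) ✓  (T5,C6) ✓
Counterexamples (restrictor pairs failing the scope): 4.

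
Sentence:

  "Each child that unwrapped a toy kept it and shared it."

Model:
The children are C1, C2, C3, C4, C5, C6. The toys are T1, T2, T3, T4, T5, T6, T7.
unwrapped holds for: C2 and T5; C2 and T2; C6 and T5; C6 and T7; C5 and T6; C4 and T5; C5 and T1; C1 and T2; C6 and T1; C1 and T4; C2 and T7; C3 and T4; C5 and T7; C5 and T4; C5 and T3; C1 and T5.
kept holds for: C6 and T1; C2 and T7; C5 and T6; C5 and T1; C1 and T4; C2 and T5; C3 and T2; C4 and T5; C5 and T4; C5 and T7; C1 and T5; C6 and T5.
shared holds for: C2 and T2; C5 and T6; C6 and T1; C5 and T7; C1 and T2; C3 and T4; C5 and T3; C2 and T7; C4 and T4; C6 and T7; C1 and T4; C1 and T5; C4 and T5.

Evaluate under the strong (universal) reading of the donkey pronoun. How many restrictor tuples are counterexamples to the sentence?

"it" takes "a toy" as antecedent — a donkey pronoun bound across the clause boundary.
Strong reading: for every (c,t) with unwrapped(c,t), kept(c,t) ∧ shared(c,t).
Restrictor pairs: (C1,T2) ✗  (C1,T4) ✓  (C1,T5) ✓  (C2,T2) ✗  (C2,T5) ✗  (C2,T7) ✓  (C3,T4) ✗  (C4,T5) ✓  (C5,T1) ✗  (C5,T3) ✗  (C5,T4) ✗  (C5,T6) ✓  (C5,T7) ✓  (C6,T1) ✓  (C6,T5) ✗  (C6,T7) ✗
Counterexamples (restrictor pairs failing the scope): 9.

9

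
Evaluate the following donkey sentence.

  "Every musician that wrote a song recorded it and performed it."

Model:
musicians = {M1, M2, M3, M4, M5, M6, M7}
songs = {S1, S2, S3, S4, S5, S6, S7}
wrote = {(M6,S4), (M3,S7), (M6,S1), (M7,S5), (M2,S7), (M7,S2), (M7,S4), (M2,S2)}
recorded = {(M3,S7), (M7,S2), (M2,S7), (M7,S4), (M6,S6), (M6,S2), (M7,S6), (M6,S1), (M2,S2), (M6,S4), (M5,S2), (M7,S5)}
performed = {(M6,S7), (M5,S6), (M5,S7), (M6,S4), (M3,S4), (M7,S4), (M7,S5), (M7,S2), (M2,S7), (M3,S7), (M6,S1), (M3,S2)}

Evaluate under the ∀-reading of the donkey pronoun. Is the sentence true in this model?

"it" takes "a song" as antecedent — a donkey pronoun bound across the clause boundary.
Strong reading: for every (m,s) with wrote(m,s), recorded(m,s) ∧ performed(m,s).
Restrictor pairs: (M2,S2) ✗  (M2,S7) ✓  (M3,S7) ✓  (M6,S1) ✓  (M6,S4) ✓  (M7,S2) ✓  (M7,S4) ✓  (M7,S5) ✓
Counterexample: (M2,S2) is in wrote but fails the scope.

False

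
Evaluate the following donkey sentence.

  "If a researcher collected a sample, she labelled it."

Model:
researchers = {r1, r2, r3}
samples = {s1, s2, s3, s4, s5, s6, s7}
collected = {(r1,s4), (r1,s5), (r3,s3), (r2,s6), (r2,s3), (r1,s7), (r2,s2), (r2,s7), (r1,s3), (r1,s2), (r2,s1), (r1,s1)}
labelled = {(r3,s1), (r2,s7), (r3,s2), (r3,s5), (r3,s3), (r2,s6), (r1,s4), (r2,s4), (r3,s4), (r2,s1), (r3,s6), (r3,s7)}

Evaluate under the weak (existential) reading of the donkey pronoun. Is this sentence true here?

True

"it" takes "a sample" as antecedent — a donkey pronoun bound across the clause boundary.
Weak reading: every researcher r with some collected-sample has at least one collected-sample s such that labelled(r,s).
Per researcher: r1:✓  r2:✓  r3:✓
Every researcher in the restrictor has a witness.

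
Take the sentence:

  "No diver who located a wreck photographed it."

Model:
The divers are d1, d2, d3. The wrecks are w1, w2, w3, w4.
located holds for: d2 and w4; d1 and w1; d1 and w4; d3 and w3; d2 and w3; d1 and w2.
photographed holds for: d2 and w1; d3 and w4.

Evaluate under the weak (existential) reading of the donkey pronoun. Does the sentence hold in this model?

True

"it" takes "a wreck" as antecedent — a donkey pronoun bound across the clause boundary.
Truth condition: for no (d,w) with located(d,w) does photographed(d,w) hold.
Restrictor pairs — does the scope hold? (d1,w1):fails  (d1,w2):fails  (d1,w4):fails  (d2,w3):fails  (d2,w4):fails  (d3,w3):fails
Scope holds for no restrictor pair, so the sentence is true.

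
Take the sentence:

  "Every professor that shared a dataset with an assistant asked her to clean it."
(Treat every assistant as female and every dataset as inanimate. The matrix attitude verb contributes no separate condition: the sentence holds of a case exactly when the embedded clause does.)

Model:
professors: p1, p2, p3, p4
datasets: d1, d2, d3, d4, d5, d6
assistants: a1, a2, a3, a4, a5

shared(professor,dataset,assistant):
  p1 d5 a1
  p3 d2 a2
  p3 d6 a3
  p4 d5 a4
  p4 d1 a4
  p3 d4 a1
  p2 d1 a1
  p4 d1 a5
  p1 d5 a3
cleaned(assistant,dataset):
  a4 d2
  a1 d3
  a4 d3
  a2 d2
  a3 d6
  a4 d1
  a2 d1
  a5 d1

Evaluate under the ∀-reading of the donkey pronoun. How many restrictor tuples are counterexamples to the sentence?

5

"her" takes "an assistant" as antecedent and "it" takes "a dataset"; both are donkey pronouns co-varying with the restrictor.
Strong reading: for every (p,d,a) with shared(p,d,a), cleaned(a,d).
Restrictor triples: (p1,d5,a1)→cleaned(a1,d5) ✗  (p1,d5,a3)→cleaned(a3,d5) ✗  (p2,d1,a1)→cleaned(a1,d1) ✗  (p3,d2,a2)→cleaned(a2,d2) ✓  (p3,d4,a1)→cleaned(a1,d4) ✗  (p3,d6,a3)→cleaned(a3,d6) ✓  (p4,d1,a4)→cleaned(a4,d1) ✓  (p4,d1,a5)→cleaned(a5,d1) ✓  (p4,d5,a4)→cleaned(a4,d5) ✗
Counterexamples (restrictor triples failing the scope): 5.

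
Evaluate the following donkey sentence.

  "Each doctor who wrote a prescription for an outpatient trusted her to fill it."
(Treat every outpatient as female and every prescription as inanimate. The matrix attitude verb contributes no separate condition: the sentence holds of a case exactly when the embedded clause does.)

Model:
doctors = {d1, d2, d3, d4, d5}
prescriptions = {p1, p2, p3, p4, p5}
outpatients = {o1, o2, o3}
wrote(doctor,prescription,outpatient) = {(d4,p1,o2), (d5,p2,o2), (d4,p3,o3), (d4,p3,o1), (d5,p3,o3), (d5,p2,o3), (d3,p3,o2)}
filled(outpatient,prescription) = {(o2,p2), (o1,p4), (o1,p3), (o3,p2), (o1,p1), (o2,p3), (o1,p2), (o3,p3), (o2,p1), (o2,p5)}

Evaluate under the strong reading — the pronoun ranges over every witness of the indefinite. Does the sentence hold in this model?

"her" takes "an outpatient" as antecedent and "it" takes "a prescription"; both are donkey pronouns co-varying with the restrictor.
Strong reading: for every (d,p,o) with wrote(d,p,o), filled(o,p).
Restrictor triples: (d3,p3,o2)→filled(o2,p3) ✓  (d4,p1,o2)→filled(o2,p1) ✓  (d4,p3,o1)→filled(o1,p3) ✓  (d4,p3,o3)→filled(o3,p3) ✓  (d5,p2,o2)→filled(o2,p2) ✓  (d5,p2,o3)→filled(o3,p2) ✓  (d5,p3,o3)→filled(o3,p3) ✓
Every restrictor triple satisfies the scope.

True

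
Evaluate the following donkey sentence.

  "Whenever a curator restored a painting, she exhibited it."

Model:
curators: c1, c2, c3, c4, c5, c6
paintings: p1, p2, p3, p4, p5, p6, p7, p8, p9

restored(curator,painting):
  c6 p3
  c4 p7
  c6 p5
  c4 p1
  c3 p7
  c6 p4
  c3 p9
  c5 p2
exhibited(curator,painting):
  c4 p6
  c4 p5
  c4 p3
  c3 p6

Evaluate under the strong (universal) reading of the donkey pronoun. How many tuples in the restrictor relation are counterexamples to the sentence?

"it" takes "a painting" as antecedent — a donkey pronoun bound across the clause boundary.
Strong reading: for every (c,p) with restored(c,p), exhibited(c,p).
Restrictor pairs: (c3,p7) ✗  (c3,p9) ✗  (c4,p1) ✗  (c4,p7) ✗  (c5,p2) ✗  (c6,p3) ✗  (c6,p4) ✗  (c6,p5) ✗
Counterexamples (restrictor pairs failing the scope): 8.

8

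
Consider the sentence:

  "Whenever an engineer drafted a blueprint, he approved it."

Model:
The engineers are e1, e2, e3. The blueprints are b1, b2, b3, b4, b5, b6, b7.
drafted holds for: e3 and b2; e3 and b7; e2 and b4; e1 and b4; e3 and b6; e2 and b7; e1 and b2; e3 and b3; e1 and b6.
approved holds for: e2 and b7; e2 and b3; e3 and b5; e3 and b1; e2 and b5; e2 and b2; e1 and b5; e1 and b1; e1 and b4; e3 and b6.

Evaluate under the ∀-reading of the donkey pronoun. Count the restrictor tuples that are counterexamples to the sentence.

6

"it" takes "a blueprint" as antecedent — a donkey pronoun bound across the clause boundary.
Strong reading: for every (e,b) with drafted(e,b), approved(e,b).
Restrictor pairs: (e1,b2) ✗  (e1,b4) ✓  (e1,b6) ✗  (e2,b4) ✗  (e2,b7) ✓  (e3,b2) ✗  (e3,b3) ✗  (e3,b6) ✓  (e3,b7) ✗
Counterexamples (restrictor pairs failing the scope): 6.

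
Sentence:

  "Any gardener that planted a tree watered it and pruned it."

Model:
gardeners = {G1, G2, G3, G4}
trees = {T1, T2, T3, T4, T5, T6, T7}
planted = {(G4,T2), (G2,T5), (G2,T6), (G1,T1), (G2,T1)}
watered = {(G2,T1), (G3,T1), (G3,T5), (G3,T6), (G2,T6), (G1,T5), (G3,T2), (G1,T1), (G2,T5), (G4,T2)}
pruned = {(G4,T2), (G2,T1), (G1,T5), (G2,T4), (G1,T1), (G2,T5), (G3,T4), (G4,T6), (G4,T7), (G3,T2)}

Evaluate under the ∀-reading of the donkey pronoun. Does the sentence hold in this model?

"it" takes "a tree" as antecedent — a donkey pronoun bound across the clause boundary.
Strong reading: for every (g,t) with planted(g,t), watered(g,t) ∧ pruned(g,t).
Restrictor pairs: (G1,T1) ✓  (G2,T1) ✓  (G2,T5) ✓  (G2,T6) ✗  (G4,T2) ✓
Counterexample: (G2,T6) is in planted but fails the scope.

False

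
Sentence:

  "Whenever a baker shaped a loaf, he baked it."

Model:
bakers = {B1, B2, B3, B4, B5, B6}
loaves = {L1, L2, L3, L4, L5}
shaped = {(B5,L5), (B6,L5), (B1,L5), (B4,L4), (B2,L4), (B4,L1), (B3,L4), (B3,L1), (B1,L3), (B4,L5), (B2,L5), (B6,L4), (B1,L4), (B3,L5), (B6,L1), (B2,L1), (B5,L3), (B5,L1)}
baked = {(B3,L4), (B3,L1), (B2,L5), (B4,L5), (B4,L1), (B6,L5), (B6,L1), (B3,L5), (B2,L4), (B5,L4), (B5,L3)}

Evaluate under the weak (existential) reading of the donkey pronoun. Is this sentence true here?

"it" takes "a loaf" as antecedent — a donkey pronoun bound across the clause boundary.
Weak reading: every baker b with some shaped-loaf has at least one shaped-loaf l such that baked(b,l).
Per baker: B1:✗  B2:✓  B3:✓  B4:✓  B5:✓  B6:✓
B1 has no witness among its shaped-loaves.

False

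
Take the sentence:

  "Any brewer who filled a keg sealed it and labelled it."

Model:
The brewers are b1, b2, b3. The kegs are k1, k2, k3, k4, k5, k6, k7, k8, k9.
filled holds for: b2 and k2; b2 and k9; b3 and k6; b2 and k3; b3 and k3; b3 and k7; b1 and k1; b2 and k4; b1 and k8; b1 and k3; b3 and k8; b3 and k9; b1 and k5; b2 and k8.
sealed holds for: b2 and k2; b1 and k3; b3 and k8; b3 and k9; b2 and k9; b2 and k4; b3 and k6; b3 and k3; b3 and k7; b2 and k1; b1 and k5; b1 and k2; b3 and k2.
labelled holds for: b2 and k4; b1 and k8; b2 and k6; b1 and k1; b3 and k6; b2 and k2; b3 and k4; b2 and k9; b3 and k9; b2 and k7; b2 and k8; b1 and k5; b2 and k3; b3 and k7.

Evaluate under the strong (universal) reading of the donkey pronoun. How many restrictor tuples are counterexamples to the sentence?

"it" takes "a keg" as antecedent — a donkey pronoun bound across the clause boundary.
Strong reading: for every (b,k) with filled(b,k), sealed(b,k) ∧ labelled(b,k).
Restrictor pairs: (b1,k1) ✗  (b1,k3) ✗  (b1,k5) ✓  (b1,k8) ✗  (b2,k2) ✓  (b2,k3) ✗  (b2,k4) ✓  (b2,k8) ✗  (b2,k9) ✓  (b3,k3) ✗  (b3,k6) ✓  (b3,k7) ✓  (b3,k8) ✗  (b3,k9) ✓
Counterexamples (restrictor pairs failing the scope): 7.

7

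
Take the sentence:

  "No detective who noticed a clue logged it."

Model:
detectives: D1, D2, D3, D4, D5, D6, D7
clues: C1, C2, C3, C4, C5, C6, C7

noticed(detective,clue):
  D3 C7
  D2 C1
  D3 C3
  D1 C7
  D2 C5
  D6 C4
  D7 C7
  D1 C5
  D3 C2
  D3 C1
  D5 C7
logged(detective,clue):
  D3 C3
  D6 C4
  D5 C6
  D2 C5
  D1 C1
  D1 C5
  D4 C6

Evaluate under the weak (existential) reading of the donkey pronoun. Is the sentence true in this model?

"it" takes "a clue" as antecedent — a donkey pronoun bound across the clause boundary.
Truth condition: for no (d,c) with noticed(d,c) does logged(d,c) hold.
Restrictor pairs — does the scope hold? (D1,C5):holds  (D1,C7):fails  (D2,C1):fails  (D2,C5):holds  (D3,C1):fails  (D3,C2):fails  (D3,C3):holds  (D3,C7):fails  (D5,C7):fails  (D6,C4):holds  (D7,C7):fails
Scope holds for 4 pair(s), so the sentence is false.

False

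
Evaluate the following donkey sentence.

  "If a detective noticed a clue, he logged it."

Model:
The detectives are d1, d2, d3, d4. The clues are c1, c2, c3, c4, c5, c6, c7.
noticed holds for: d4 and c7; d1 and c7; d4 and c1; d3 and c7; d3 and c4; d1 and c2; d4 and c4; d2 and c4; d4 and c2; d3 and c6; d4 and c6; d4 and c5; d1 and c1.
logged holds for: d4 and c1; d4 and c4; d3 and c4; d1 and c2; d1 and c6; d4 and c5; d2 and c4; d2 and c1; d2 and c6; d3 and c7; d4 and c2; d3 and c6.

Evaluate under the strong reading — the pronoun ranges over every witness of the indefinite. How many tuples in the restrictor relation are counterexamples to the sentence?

"it" takes "a clue" as antecedent — a donkey pronoun bound across the clause boundary.
Strong reading: for every (d,c) with noticed(d,c), logged(d,c).
Restrictor pairs: (d1,c1) ✗  (d1,c2) ✓  (d1,c7) ✗  (d2,c4) ✓  (d3,c4) ✓  (d3,c6) ✓  (d3,c7) ✓  (d4,c1) ✓  (d4,c2) ✓  (d4,c4) ✓  (d4,c5) ✓  (d4,c6) ✗  (d4,c7) ✗
Counterexamples (restrictor pairs failing the scope): 4.

4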